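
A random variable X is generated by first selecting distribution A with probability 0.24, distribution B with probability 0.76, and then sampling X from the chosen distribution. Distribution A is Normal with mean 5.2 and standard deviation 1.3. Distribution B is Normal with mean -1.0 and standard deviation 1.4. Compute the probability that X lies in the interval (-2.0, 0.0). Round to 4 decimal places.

Conditional on each component, P(-2.0 < X < 0.0): A: 3.1656e-05; B: 0.524949.
By total probability, P(-2.0 < X < 0.0) = 0.24·3.1656e-05 + 0.76·0.524949 = 0.398969.

0.3990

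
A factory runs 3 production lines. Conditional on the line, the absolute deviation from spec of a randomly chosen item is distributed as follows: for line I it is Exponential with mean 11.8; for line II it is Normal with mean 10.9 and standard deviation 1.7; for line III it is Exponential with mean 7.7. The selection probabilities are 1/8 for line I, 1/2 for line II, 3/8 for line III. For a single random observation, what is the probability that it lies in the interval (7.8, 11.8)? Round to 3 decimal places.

Conditional on each line, P(7.8 < X < 11.8): I: 0.148447; II: 0.667628; III: 0.147131.
By total probability, P(7.8 < X < 11.8) = 0.125·0.148447 + 0.5·0.667628 + 0.375·0.147131 = 0.407544.

0.408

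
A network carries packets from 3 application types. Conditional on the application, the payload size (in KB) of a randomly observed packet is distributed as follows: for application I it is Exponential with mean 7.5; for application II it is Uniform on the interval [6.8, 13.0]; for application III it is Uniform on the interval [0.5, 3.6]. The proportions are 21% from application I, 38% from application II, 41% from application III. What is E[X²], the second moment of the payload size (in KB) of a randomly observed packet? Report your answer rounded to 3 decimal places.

For each component E[X²] = Var + (mean)², giving I: 112.5; II: 101.213; III: 5.00333.
Overall E[X²] = 0.21·112.5 + 0.38·101.213 + 0.41·5.00333 = 64.1374.

64.137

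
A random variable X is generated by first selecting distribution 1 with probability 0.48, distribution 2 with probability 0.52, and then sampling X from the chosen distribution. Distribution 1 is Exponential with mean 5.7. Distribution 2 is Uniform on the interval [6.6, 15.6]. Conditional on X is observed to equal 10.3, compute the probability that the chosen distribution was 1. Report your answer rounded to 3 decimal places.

Likelihoods f(10.3 | ·): 1: 0.028797; 2: 0.111111.
Posterior ∝ prior × likelihood. Numerator for 1: 0.48·0.028797 = 0.0138226.
Normalizing constant: 0.48·0.028797 + 0.52·0.111111 = 0.0716003.
P(1 | observation) = 0.0138226 / 0.0716003 = 0.193052.

0.193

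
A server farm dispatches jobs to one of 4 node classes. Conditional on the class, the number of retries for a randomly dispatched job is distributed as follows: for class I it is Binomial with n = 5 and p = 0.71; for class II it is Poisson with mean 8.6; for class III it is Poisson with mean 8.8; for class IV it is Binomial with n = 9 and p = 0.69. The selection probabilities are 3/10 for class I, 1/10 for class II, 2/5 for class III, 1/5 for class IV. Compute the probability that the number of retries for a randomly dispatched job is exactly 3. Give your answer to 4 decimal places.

0.1040

Conditional on each class, P(X = 3): I: 0.301003; II: 0.0195169; III: 0.0171201; IV: 0.0244904.
By total probability, P(X = 3) = 0.3·0.301003 + 0.1·0.0195169 + 0.4·0.0171201 + 0.2·0.0244904 = 0.103999.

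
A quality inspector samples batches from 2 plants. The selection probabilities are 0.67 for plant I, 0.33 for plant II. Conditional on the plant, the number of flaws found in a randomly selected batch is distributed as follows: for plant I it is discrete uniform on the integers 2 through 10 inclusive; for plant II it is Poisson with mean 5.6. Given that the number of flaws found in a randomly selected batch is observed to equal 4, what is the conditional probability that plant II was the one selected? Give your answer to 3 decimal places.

Likelihoods P(X=4 | ·): I: 0.111111; II: 0.151528.
Posterior ∝ prior × likelihood. Numerator for II: 0.33·0.151528 = 0.0500041.
Normalizing constant: 0.67·0.111111 + 0.33·0.151528 = 0.124449.
P(II | observation) = 0.0500041 / 0.124449 = 0.401805.

0.402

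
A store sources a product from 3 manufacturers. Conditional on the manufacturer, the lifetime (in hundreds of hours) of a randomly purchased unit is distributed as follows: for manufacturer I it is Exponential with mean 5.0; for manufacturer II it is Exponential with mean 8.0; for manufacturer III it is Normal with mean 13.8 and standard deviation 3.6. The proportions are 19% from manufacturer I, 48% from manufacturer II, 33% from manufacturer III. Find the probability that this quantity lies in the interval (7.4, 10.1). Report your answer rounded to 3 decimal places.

Conditional on each manufacturer, P(7.4 < X < 10.1): I: 0.0949822; II: 0.113586; III: 0.114307.
By total probability, P(7.4 < X < 10.1) = 0.19·0.0949822 + 0.48·0.113586 + 0.33·0.114307 = 0.110289.

0.110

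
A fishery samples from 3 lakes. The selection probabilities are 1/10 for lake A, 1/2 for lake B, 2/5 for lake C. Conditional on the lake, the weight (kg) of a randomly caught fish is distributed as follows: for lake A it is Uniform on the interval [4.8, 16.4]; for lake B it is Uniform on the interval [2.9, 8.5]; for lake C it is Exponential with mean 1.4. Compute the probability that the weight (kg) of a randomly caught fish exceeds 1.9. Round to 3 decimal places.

Conditional on each lake, P(X > 1.9): A: 1; B: 1; C: 0.257395.
By total probability, P(X > 1.9) = 0.1·1 + 0.5·1 + 0.4·0.257395 = 0.702958.

0.703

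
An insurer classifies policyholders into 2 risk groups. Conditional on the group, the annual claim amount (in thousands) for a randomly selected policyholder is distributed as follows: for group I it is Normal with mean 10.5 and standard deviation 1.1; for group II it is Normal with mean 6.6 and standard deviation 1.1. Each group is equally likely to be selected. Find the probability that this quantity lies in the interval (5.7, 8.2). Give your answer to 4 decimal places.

0.3694

Conditional on each group, P(5.7 < X < 8.2): I: 0.0182617; II: 0.720476.
By total probability, P(5.7 < X < 8.2) = 0.5·0.0182617 + 0.5·0.720476 = 0.369369.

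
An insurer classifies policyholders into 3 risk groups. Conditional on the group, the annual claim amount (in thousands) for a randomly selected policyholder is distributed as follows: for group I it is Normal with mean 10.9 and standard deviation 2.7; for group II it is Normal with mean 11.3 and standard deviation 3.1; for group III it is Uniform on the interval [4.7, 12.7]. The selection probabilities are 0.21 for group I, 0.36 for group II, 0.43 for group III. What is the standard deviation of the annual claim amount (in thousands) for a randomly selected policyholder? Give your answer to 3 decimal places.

2.963

Per component, I: μ=10.9, E[X²]=126.1; II: μ=11.3, E[X²]=137.3; III: μ=8.7, E[X²]=81.0233.
E[X] = 0.21·10.9 + 0.36·11.3 + 0.43·8.7 = 10.098.
E[X²] = 0.21·126.1 + 0.36·137.3 + 0.43·81.0233 = 110.749.
Var(X) = E[X²] − (E[X])² = 110.749 − 101.97 = 8.77943.
SD(X) = √8.77943 = 2.96301.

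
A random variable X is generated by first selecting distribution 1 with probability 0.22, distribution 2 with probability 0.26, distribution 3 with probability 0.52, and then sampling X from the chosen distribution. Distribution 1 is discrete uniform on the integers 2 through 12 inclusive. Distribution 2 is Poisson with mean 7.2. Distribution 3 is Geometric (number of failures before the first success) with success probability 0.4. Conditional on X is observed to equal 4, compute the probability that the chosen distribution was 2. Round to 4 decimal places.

0.3164

Likelihoods P(X=4 | ·): 1: 0.0909091; 2: 0.0835985; 3: 0.05184.
Posterior ∝ prior × likelihood. Numerator for 2: 0.26·0.0835985 = 0.0217356.
Normalizing constant: 0.22·0.0909091 + 0.26·0.0835985 + 0.52·0.05184 = 0.0686924.
P(2 | observation) = 0.0217356 / 0.0686924 = 0.316419.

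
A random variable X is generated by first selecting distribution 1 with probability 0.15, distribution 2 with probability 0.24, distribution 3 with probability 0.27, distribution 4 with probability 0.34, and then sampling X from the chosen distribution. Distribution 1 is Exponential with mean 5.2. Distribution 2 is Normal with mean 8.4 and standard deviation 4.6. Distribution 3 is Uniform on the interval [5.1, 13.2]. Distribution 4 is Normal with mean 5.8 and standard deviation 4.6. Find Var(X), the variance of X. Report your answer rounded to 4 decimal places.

20.4422

Per component, 1: μ=5.2, E[X²]=54.08; 2: μ=8.4, E[X²]=91.72; 3: μ=9.15, E[X²]=89.19; 4: μ=5.8, E[X²]=54.8.
E[X] = 0.15·5.2 + 0.24·8.4 + 0.27·9.15 + 0.34·5.8 = 7.2385.
E[X²] = 0.15·54.08 + 0.24·91.72 + 0.27·89.19 + 0.34·54.8 = 72.8381.
Var(X) = E[X²] − (E[X])² = 72.8381 − 52.3959 = 20.4422.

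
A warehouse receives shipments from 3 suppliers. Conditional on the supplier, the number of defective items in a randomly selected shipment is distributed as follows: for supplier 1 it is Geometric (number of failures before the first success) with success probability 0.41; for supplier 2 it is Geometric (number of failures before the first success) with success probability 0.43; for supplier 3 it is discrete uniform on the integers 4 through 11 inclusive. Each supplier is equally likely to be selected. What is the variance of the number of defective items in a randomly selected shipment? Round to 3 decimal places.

Per component, 1: μ=1.43902, E[X²]=5.58061; 2: μ=1.32558, E[X²]=4.83991; 3: μ=7.5, E[X²]=61.5.
E[X] = 0.333333·1.43902 + 0.333333·1.32558 + 0.333333·7.5 = 3.42154.
E[X²] = 0.333333·5.58061 + 0.333333·4.83991 + 0.333333·61.5 = 23.9735.
Var(X) = E[X²] − (E[X])² = 23.9735 − 11.7069 = 12.2666.

12.267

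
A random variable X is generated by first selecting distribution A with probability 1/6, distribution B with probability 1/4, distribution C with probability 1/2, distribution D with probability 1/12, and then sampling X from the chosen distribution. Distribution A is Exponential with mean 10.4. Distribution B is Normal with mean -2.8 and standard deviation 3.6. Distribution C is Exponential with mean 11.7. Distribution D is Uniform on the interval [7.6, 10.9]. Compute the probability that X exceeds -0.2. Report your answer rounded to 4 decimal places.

Conditional on each component, P(X > -0.2): A: 1; B: 0.235079; C: 1; D: 1.
By total probability, P(X > -0.2) = 0.166667·1 + 0.25·0.235079 + 0.5·1 + 0.0833333·1 = 0.80877.

0.8088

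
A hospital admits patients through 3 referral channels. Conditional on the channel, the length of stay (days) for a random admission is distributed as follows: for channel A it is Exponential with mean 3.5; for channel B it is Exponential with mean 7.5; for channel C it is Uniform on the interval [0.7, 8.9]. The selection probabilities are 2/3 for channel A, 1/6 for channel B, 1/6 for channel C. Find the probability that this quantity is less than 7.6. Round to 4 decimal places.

Conditional on each channel, P(X < 7.6): A: 0.885985; B: 0.636993; C: 0.841463.
By total probability, P(X < 7.6) = 0.666667·0.885985 + 0.166667·0.636993 + 0.166667·0.841463 = 0.837066.

0.8371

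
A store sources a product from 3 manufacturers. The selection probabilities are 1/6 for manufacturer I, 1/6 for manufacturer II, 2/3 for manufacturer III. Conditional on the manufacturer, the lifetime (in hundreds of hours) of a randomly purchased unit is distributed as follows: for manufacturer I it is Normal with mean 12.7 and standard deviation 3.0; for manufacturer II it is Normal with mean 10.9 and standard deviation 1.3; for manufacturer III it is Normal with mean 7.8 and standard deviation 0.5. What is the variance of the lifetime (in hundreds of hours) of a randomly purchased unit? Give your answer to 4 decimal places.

5.7739

Per component, I: μ=12.7, E[X²]=170.29; II: μ=10.9, E[X²]=120.5; III: μ=7.8, E[X²]=61.09.
E[X] = 0.166667·12.7 + 0.166667·10.9 + 0.666667·7.8 = 9.13333.
E[X²] = 0.166667·170.29 + 0.166667·120.5 + 0.666667·61.09 = 89.1917.
Var(X) = E[X²] − (E[X])² = 89.1917 − 83.4178 = 5.77389.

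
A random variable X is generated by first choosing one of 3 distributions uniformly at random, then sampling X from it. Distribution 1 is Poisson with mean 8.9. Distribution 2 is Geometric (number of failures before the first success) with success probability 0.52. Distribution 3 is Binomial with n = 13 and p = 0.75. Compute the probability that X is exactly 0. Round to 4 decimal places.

Conditional on each component, P(X = 0): 1: 0.000136389; 2: 0.52; 3: 1.49012e-08.
By total probability, P(X = 0) = 0.333333·0.000136389 + 0.333333·0.52 + 0.333333·1.49012e-08 = 0.173379.

0.1734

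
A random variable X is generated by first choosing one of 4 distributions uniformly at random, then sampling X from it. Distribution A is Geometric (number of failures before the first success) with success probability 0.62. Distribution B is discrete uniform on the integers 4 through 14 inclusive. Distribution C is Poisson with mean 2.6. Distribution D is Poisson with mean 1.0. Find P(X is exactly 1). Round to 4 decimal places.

0.1991

Conditional on each component, P(X = 1): A: 0.2356; B: 0; C: 0.193111; D: 0.367879.
By total probability, P(X = 1) = 0.25·0.2356 + 0.25·0 + 0.25·0.193111 + 0.25·0.367879 = 0.199148.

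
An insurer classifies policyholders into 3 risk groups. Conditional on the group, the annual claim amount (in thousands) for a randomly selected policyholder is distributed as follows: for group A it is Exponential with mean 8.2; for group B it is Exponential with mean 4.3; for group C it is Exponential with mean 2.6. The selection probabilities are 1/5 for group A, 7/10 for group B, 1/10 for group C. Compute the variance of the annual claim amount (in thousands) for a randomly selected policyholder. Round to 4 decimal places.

30.0259

Per component, A: μ=8.2, E[X²]=134.48; B: μ=4.3, E[X²]=36.98; C: μ=2.6, E[X²]=13.52.
E[X] = 0.2·8.2 + 0.7·4.3 + 0.1·2.6 = 4.91.
E[X²] = 0.2·134.48 + 0.7·36.98 + 0.1·13.52 = 54.134.
Var(X) = E[X²] − (E[X])² = 54.134 − 24.1081 = 30.0259.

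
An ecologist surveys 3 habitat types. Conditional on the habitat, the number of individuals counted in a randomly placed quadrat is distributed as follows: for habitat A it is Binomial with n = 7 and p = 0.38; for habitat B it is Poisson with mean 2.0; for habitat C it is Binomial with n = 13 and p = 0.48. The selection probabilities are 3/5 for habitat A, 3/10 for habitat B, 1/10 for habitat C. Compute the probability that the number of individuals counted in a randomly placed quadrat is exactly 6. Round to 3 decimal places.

0.033

Conditional on each habitat, P(X = 6): A: 0.0130675; B: 0.0120298; C: 0.215769.
By total probability, P(X = 6) = 0.6·0.0130675 + 0.3·0.0120298 + 0.1·0.215769 = 0.0330263.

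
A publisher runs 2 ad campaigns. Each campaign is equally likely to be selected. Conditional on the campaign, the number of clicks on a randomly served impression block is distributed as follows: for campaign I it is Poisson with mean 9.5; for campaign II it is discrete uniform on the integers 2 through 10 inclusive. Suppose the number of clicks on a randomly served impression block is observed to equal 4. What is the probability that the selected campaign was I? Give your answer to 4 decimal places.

Likelihoods P(X=4 | ·): I: 0.025403; II: 0.111111.
Posterior ∝ prior × likelihood. Numerator for I: 0.5·0.025403 = 0.0127015.
Normalizing constant: 0.5·0.025403 + 0.5·0.111111 = 0.0682571.
P(I | observation) = 0.0127015 / 0.0682571 = 0.186084.

0.1861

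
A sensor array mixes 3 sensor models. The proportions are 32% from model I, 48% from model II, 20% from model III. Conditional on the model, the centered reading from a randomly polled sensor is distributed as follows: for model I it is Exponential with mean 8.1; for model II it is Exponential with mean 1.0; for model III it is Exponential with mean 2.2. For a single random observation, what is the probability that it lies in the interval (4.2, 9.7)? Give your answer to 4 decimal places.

0.1283

Conditional on each model, P(4.2 < X < 9.7): I: 0.293463; II: 0.0149343; III: 0.136049.
By total probability, P(4.2 < X < 9.7) = 0.32·0.293463 + 0.48·0.0149343 + 0.2·0.136049 = 0.128286.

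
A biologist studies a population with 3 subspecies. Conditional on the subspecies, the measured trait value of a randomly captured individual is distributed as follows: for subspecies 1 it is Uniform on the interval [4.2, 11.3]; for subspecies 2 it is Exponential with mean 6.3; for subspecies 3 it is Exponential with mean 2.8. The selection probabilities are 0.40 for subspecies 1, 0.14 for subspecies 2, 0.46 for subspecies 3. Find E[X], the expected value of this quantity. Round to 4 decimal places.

5.2700

Component means — 1: 7.75; 2: 6.3; 3: 2.8.
E[X] = 0.4·7.75 + 0.14·6.3 + 0.46·2.8 = 5.27.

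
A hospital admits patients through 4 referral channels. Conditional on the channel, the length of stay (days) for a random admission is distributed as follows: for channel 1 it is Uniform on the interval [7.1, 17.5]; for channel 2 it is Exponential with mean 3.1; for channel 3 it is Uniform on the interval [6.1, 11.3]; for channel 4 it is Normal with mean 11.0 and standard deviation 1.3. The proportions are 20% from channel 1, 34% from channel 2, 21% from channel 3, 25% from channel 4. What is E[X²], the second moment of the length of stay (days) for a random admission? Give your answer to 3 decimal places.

85.636

For each component E[X²] = Var + (mean)², giving 1: 160.303; 2: 19.22; 3: 77.9433; 4: 122.69.
Overall E[X²] = 0.2·160.303 + 0.34·19.22 + 0.21·77.9433 + 0.25·122.69 = 85.6361.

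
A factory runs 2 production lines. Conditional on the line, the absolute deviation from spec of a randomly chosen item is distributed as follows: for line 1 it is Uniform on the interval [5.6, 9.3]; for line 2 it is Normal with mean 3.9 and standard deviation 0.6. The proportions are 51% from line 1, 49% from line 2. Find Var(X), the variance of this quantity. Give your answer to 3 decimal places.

3.908

Per component, 1: μ=7.45, E[X²]=56.6433; 2: μ=3.9, E[X²]=15.57.
E[X] = 0.51·7.45 + 0.49·3.9 = 5.7105.
E[X²] = 0.51·56.6433 + 0.49·15.57 = 36.5174.
Var(X) = E[X²] − (E[X])² = 36.5174 − 32.6098 = 3.90759.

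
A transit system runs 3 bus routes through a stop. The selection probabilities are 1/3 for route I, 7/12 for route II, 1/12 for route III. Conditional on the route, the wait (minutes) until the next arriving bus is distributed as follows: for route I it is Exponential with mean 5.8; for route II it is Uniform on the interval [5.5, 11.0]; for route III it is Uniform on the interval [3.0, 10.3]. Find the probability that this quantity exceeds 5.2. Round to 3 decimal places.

Conditional on each route, P(X > 5.2): I: 0.407974; II: 1; III: 0.69863.
By total probability, P(X > 5.2) = 0.333333·0.407974 + 0.583333·1 + 0.0833333·0.69863 = 0.777544.

0.778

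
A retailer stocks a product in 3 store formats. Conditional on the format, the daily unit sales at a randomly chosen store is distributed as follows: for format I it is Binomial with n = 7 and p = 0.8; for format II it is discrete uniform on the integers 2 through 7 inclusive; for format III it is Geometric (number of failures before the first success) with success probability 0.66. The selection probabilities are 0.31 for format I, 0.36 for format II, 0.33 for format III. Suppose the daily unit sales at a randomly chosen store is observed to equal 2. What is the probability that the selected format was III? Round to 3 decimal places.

0.291

Likelihoods P(X=2 | ·): I: 0.0043008; II: 0.166667; III: 0.076296.
Posterior ∝ prior × likelihood. Numerator for III: 0.33·0.076296 = 0.0251777.
Normalizing constant: 0.31·0.0043008 + 0.36·0.166667 + 0.33·0.076296 = 0.0865109.
P(III | observation) = 0.0251777 / 0.0865109 = 0.291035.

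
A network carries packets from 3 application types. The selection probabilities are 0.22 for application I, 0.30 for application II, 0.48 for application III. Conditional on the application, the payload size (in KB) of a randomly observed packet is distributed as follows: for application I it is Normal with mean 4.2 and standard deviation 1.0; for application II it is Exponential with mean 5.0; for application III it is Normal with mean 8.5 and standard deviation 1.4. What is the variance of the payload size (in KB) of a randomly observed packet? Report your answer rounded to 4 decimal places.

12.4196

Per component, I: μ=4.2, E[X²]=18.64; II: μ=5, E[X²]=50; III: μ=8.5, E[X²]=74.21.
E[X] = 0.22·4.2 + 0.3·5 + 0.48·8.5 = 6.504.
E[X²] = 0.22·18.64 + 0.3·50 + 0.48·74.21 = 54.7216.
Var(X) = E[X²] − (E[X])² = 54.7216 − 42.302 = 12.4196.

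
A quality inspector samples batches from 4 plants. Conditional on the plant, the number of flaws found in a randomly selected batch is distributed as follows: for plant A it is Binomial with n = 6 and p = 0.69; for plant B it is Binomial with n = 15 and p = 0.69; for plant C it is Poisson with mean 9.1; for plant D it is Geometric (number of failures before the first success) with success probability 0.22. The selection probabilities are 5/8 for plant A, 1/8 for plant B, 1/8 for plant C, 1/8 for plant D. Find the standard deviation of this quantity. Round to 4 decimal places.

Per component, A: μ=4.14, E[X²]=18.423; B: μ=10.35, E[X²]=110.331; C: μ=9.1, E[X²]=91.91; D: μ=3.54545, E[X²]=28.686.
E[X] = 0.625·4.14 + 0.125·10.35 + 0.125·9.1 + 0.125·3.54545 = 5.46193.
E[X²] = 0.625·18.423 + 0.125·110.331 + 0.125·91.91 + 0.125·28.686 = 40.3802.
Var(X) = E[X²] − (E[X])² = 40.3802 − 29.8327 = 10.5475.
SD(X) = √10.5475 = 3.2477.

3.2477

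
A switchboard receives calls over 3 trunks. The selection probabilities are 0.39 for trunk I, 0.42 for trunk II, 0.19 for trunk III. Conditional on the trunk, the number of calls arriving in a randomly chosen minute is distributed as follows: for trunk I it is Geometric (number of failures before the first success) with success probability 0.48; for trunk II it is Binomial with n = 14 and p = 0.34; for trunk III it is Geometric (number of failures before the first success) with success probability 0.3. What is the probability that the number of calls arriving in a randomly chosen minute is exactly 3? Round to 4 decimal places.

0.1081

Conditional on each trunk, P(X = 3): I: 0.0674918; II: 0.148089; III: 0.1029.
By total probability, P(X = 3) = 0.39·0.0674918 + 0.42·0.148089 + 0.19·0.1029 = 0.10807.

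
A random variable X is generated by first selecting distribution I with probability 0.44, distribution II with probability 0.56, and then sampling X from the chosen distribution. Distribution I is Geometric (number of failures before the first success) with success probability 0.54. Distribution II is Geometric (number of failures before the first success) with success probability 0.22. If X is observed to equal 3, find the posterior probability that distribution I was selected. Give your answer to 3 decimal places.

0.283

Likelihoods P(X=3 | ·): I: 0.0525614; II: 0.104401.
Posterior ∝ prior × likelihood. Numerator for I: 0.44·0.0525614 = 0.023127.
Normalizing constant: 0.44·0.0525614 + 0.56·0.104401 = 0.0815918.
P(I | observation) = 0.023127 / 0.0815918 = 0.283448.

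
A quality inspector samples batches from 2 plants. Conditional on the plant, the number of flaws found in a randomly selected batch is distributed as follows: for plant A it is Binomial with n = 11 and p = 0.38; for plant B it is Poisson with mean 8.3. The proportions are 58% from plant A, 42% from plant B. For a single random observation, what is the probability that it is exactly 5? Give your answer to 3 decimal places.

0.155

Conditional on each plant, P(X = 5): A: 0.207927; B: 0.0815765.
By total probability, P(X = 5) = 0.58·0.207927 + 0.42·0.0815765 = 0.15486.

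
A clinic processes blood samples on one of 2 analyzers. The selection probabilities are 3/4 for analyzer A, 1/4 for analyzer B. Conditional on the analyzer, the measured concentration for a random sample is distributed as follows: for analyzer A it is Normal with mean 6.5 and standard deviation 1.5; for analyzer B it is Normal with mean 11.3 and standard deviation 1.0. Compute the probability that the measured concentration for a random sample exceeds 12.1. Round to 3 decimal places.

Conditional on each analyzer, P(X > 12.1): A: 9.44811e-05; B: 0.211855.
By total probability, P(X > 12.1) = 0.75·9.44811e-05 + 0.25·0.211855 = 0.0530347.

0.053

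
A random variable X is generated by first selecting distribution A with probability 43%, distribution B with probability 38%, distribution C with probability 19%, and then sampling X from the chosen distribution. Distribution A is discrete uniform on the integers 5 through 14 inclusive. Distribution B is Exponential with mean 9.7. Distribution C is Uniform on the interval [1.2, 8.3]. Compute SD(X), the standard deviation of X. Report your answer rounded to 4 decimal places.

Per component, A: μ=9.5, E[X²]=98.5; B: μ=9.7, E[X²]=188.18; C: μ=4.75, E[X²]=26.7633.
E[X] = 0.43·9.5 + 0.38·9.7 + 0.19·4.75 = 8.6735.
E[X²] = 0.43·98.5 + 0.38·188.18 + 0.19·26.7633 = 118.948.
Var(X) = E[X²] − (E[X])² = 118.948 − 75.2296 = 43.7188.
SD(X) = √43.7188 = 6.61202.

6.6120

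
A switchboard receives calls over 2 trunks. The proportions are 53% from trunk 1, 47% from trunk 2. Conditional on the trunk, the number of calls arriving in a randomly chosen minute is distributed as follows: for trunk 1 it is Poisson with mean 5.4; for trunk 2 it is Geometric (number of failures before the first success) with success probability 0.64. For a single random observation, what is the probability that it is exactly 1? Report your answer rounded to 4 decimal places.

0.1212

Conditional on each trunk, P(X = 1): 1: 0.0243895; 2: 0.2304.
By total probability, P(X = 1) = 0.53·0.0243895 + 0.47·0.2304 = 0.121214.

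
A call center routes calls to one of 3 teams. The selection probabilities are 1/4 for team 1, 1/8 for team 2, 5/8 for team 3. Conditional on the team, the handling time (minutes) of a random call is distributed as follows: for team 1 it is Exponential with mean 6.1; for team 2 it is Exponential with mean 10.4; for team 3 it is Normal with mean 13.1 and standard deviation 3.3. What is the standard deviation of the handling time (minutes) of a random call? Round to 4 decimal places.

6.1994

Per component, 1: μ=6.1, E[X²]=74.42; 2: μ=10.4, E[X²]=216.32; 3: μ=13.1, E[X²]=182.5.
E[X] = 0.25·6.1 + 0.125·10.4 + 0.625·13.1 = 11.0125.
E[X²] = 0.25·74.42 + 0.125·216.32 + 0.625·182.5 = 159.707.
Var(X) = E[X²] − (E[X])² = 159.707 − 121.275 = 38.4323.
SD(X) = √38.4323 = 6.19938.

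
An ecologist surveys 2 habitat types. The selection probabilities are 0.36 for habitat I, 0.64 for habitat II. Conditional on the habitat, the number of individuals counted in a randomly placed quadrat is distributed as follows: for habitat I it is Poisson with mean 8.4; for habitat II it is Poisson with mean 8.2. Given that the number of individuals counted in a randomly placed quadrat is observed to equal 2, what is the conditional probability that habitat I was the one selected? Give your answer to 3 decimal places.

0.326

Likelihoods P(X=2 | ·): I: 0.00793332; II: 0.00923385.
Posterior ∝ prior × likelihood. Numerator for I: 0.36·0.00793332 = 0.00285599.
Normalizing constant: 0.36·0.00793332 + 0.64·0.00923385 = 0.00876566.
P(I | observation) = 0.00285599 / 0.00876566 = 0.325816.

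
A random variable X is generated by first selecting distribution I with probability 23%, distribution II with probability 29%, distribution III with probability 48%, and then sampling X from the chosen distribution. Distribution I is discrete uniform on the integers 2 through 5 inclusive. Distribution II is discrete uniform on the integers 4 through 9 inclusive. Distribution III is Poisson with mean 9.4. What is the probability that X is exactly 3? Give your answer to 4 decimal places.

Conditional on each component, P(X = 3): I: 0.25; II: 0; III: 0.0114515.
By total probability, P(X = 3) = 0.23·0.25 + 0.29·0 + 0.48·0.0114515 = 0.0629967.

0.0630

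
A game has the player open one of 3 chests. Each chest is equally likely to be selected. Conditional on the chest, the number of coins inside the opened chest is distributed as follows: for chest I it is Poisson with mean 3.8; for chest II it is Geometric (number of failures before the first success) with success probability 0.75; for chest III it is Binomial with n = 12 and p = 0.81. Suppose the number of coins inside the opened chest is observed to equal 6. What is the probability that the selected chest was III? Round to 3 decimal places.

Likelihoods P(X=6 | ·): I: 0.0935513; II: 0.000183105; III: 0.0122773.
Posterior ∝ prior × likelihood. Numerator for III: 0.333333·0.0122773 = 0.00409244.
Normalizing constant: 0.333333·0.0935513 + 0.333333·0.000183105 + 0.333333·0.0122773 = 0.0353373.
P(III | observation) = 0.00409244 / 0.0353373 = 0.115811.

0.116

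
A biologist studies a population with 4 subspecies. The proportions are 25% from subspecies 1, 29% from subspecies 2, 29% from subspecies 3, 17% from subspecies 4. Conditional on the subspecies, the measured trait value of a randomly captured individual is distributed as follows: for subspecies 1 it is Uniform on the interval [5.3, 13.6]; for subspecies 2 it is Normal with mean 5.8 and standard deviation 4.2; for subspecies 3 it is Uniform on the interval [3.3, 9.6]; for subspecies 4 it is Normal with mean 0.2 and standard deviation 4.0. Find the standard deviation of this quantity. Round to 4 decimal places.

4.3580

Per component, 1: μ=9.45, E[X²]=95.0433; 2: μ=5.8, E[X²]=51.28; 3: μ=6.45, E[X²]=44.91; 4: μ=0.2, E[X²]=16.04.
E[X] = 0.25·9.45 + 0.29·5.8 + 0.29·6.45 + 0.17·0.2 = 5.949.
E[X²] = 0.25·95.0433 + 0.29·51.28 + 0.29·44.91 + 0.17·16.04 = 54.3827.
Var(X) = E[X²] − (E[X])² = 54.3827 − 35.3906 = 18.9921.
SD(X) = √18.9921 = 4.358.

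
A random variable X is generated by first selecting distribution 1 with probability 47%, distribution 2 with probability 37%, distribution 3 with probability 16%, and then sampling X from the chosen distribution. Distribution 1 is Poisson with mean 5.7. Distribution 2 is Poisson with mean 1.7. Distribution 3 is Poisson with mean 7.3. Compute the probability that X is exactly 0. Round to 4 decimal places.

0.0693

Conditional on each component, P(X = 0): 1: 0.00334597; 2: 0.182684; 3: 0.000675539.
By total probability, P(X = 0) = 0.47·0.00334597 + 0.37·0.182684 + 0.16·0.000675539 = 0.0692736.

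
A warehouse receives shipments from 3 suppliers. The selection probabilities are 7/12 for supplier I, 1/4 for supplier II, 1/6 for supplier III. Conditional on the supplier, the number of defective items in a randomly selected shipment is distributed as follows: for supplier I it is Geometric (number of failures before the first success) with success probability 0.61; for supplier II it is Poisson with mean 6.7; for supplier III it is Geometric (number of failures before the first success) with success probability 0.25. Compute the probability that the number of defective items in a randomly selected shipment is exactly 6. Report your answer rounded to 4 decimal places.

0.0473

Conditional on each supplier, P(X = 6): I: 0.00214643; II: 0.154648; III: 0.0444946.
By total probability, P(X = 6) = 0.583333·0.00214643 + 0.25·0.154648 + 0.166667·0.0444946 = 0.0473298.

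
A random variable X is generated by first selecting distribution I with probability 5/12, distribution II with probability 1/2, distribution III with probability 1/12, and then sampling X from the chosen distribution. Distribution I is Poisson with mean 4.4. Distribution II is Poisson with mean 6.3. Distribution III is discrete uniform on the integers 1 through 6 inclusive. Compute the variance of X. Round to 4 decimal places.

6.3333

Per component, I: μ=4.4, E[X²]=23.76; II: μ=6.3, E[X²]=45.99; III: μ=3.5, E[X²]=15.1667.
E[X] = 0.416667·4.4 + 0.5·6.3 + 0.0833333·3.5 = 5.275.
E[X²] = 0.416667·23.76 + 0.5·45.99 + 0.0833333·15.1667 = 34.1589.
Var(X) = E[X²] − (E[X])² = 34.1589 − 27.8256 = 6.33326.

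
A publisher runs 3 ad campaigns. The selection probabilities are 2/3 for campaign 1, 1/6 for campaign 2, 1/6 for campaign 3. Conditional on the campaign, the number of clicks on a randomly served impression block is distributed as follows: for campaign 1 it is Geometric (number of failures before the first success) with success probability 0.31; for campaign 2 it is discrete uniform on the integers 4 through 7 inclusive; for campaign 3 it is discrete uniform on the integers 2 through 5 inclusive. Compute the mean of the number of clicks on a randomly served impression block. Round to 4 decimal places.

2.9839

Component means — 1: 2.22581; 2: 5.5; 3: 3.5.
E[X] = 0.666667·2.22581 + 0.166667·5.5 + 0.166667·3.5 = 2.98387.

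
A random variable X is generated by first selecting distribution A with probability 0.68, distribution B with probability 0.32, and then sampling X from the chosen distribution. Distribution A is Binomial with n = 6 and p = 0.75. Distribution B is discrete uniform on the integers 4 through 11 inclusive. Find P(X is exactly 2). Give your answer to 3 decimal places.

Conditional on each component, P(X = 2): A: 0.032959; B: 0.
By total probability, P(X = 2) = 0.68·0.032959 + 0.32·0 = 0.0224121.

0.022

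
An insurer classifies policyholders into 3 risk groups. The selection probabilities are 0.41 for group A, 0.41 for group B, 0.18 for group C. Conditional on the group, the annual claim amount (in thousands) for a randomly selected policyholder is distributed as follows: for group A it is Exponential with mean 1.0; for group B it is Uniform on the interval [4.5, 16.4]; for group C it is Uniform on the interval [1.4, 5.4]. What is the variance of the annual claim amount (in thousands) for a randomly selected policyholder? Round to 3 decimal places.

Per component, A: μ=1, E[X²]=2; B: μ=10.45, E[X²]=121.003; C: μ=3.4, E[X²]=12.8933.
E[X] = 0.41·1 + 0.41·10.45 + 0.18·3.4 = 5.3065.
E[X²] = 0.41·2 + 0.41·121.003 + 0.18·12.8933 = 52.7522.
Var(X) = E[X²] − (E[X])² = 52.7522 − 28.1589 = 24.5932.

24.593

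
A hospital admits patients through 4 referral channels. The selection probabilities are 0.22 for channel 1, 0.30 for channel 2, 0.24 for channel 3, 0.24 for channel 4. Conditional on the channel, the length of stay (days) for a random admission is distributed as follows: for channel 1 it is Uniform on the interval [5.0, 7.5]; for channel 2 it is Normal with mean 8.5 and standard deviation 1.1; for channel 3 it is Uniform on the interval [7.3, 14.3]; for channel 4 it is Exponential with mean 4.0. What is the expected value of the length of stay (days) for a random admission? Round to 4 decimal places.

Component means — 1: 6.25; 2: 8.5; 3: 10.8; 4: 4.
E[X] = 0.22·6.25 + 0.3·8.5 + 0.24·10.8 + 0.24·4 = 7.477.

7.4770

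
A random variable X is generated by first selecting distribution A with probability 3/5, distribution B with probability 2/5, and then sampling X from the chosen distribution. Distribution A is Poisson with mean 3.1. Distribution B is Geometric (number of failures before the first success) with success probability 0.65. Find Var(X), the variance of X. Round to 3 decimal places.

Per component, A: μ=3.1, E[X²]=12.71; B: μ=0.538462, E[X²]=1.11834.
E[X] = 0.6·3.1 + 0.4·0.538462 = 2.07538.
E[X²] = 0.6·12.71 + 0.4·1.11834 = 8.07334.
Var(X) = E[X²] − (E[X])² = 8.07334 − 4.30722 = 3.76612.

3.766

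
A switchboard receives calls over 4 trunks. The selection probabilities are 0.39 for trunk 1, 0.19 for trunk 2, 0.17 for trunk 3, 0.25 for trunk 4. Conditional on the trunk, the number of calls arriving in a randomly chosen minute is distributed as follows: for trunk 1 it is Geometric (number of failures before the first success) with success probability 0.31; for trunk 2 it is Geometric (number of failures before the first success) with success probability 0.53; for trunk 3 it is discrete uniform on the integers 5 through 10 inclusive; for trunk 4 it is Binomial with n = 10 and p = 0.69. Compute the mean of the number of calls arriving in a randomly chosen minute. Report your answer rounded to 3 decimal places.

4.037

Component means — 1: 2.22581; 2: 0.886792; 3: 7.5; 4: 6.9.
E[X] = 0.39·2.22581 + 0.19·0.886792 + 0.17·7.5 + 0.25·6.9 = 4.03656.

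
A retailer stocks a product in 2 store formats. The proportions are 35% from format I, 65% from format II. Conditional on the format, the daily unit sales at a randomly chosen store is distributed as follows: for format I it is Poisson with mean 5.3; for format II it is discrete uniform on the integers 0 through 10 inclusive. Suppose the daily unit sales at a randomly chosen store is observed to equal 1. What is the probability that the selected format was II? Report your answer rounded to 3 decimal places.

0.865

Likelihoods P(X=1 | ·): I: 0.0264554; II: 0.0909091.
Posterior ∝ prior × likelihood. Numerator for II: 0.65·0.0909091 = 0.0590909.
Normalizing constant: 0.35·0.0264554 + 0.65·0.0909091 = 0.0683503.
P(II | observation) = 0.0590909 / 0.0683503 = 0.86453.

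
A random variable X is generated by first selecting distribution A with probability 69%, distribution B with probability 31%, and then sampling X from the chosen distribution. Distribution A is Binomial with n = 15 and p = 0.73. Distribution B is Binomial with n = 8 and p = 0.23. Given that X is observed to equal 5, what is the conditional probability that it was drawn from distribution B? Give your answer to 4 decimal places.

Likelihoods P(X=5 | ·): A: 0.00128176; B: 0.0164551.
Posterior ∝ prior × likelihood. Numerator for B: 0.31·0.0164551 = 0.00510107.
Normalizing constant: 0.69·0.00128176 + 0.31·0.0164551 = 0.00598548.
P(B | observation) = 0.00510107 / 0.00598548 = 0.85224.

0.8522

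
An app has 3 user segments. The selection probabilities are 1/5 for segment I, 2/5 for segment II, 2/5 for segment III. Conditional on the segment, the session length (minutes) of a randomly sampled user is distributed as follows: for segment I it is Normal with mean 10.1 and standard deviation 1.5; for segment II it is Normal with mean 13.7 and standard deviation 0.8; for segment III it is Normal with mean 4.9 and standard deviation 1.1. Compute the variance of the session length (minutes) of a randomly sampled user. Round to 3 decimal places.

16.780

Per component, I: μ=10.1, E[X²]=104.26; II: μ=13.7, E[X²]=188.33; III: μ=4.9, E[X²]=25.22.
E[X] = 0.2·10.1 + 0.4·13.7 + 0.4·4.9 = 9.46.
E[X²] = 0.2·104.26 + 0.4·188.33 + 0.4·25.22 = 106.272.
Var(X) = E[X²] − (E[X])² = 106.272 − 89.4916 = 16.7804.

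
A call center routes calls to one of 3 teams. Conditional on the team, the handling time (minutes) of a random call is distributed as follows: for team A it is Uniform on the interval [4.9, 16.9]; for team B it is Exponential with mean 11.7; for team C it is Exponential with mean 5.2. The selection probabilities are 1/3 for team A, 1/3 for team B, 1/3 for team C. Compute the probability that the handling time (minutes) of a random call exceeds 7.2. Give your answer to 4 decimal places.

0.5331

Conditional on each team, P(X > 7.2): A: 0.808333; B: 0.540433; C: 0.25042.
By total probability, P(X > 7.2) = 0.333333·0.808333 + 0.333333·0.540433 + 0.333333·0.25042 = 0.533062.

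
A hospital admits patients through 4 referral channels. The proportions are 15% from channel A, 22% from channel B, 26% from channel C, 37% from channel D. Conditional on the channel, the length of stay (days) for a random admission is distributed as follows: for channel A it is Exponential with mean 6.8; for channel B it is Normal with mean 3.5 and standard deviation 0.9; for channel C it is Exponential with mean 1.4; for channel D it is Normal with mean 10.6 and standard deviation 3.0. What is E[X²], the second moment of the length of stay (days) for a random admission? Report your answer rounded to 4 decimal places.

62.6676

For each component E[X²] = Var + (mean)², giving A: 92.48; B: 13.06; C: 3.92; D: 121.36.
Overall E[X²] = 0.15·92.48 + 0.22·13.06 + 0.26·3.92 + 0.37·121.36 = 62.6676.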